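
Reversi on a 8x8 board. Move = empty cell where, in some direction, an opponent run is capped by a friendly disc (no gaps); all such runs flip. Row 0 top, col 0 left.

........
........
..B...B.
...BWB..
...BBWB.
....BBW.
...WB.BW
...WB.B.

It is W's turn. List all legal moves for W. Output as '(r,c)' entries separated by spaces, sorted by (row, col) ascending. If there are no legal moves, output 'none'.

Answer: (2,5) (3,2) (3,6) (3,7) (4,2) (4,7) (5,2) (5,3) (6,5) (7,5)

Derivation:
(1,1): no bracket -> illegal
(1,2): no bracket -> illegal
(1,3): no bracket -> illegal
(1,5): no bracket -> illegal
(1,6): no bracket -> illegal
(1,7): no bracket -> illegal
(2,1): no bracket -> illegal
(2,3): no bracket -> illegal
(2,4): no bracket -> illegal
(2,5): flips 1 -> legal
(2,7): no bracket -> illegal
(3,1): no bracket -> illegal
(3,2): flips 1 -> legal
(3,6): flips 2 -> legal
(3,7): flips 3 -> legal
(4,2): flips 2 -> legal
(4,7): flips 1 -> legal
(5,2): flips 1 -> legal
(5,3): flips 2 -> legal
(5,7): no bracket -> illegal
(6,5): flips 3 -> legal
(7,5): flips 1 -> legal
(7,7): no bracket -> illegal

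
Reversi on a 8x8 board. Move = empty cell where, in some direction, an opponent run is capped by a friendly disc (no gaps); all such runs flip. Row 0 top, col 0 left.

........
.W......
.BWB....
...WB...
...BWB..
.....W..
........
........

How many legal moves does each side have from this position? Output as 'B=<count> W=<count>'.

Answer: B=4 W=8

Derivation:
-- B to move --
(0,0): no bracket -> illegal
(0,1): flips 1 -> legal
(0,2): no bracket -> illegal
(1,0): no bracket -> illegal
(1,2): no bracket -> illegal
(1,3): no bracket -> illegal
(2,0): no bracket -> illegal
(2,4): no bracket -> illegal
(3,1): no bracket -> illegal
(3,2): flips 1 -> legal
(3,5): no bracket -> illegal
(4,2): no bracket -> illegal
(4,6): no bracket -> illegal
(5,3): no bracket -> illegal
(5,4): flips 1 -> legal
(5,6): no bracket -> illegal
(6,4): no bracket -> illegal
(6,5): flips 1 -> legal
(6,6): no bracket -> illegal
B mobility = 4
-- W to move --
(1,0): no bracket -> illegal
(1,2): no bracket -> illegal
(1,3): flips 1 -> legal
(1,4): no bracket -> illegal
(2,0): flips 1 -> legal
(2,4): flips 2 -> legal
(2,5): no bracket -> illegal
(3,0): no bracket -> illegal
(3,1): flips 1 -> legal
(3,2): no bracket -> illegal
(3,5): flips 2 -> legal
(3,6): no bracket -> illegal
(4,2): flips 1 -> legal
(4,6): flips 1 -> legal
(5,2): no bracket -> illegal
(5,3): flips 1 -> legal
(5,4): no bracket -> illegal
(5,6): no bracket -> illegal
W mobility = 8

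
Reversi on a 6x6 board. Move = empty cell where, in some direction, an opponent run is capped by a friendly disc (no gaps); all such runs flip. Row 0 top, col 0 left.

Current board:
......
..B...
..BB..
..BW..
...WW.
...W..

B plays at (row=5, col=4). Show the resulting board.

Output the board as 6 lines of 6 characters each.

Place B at (5,4); scan 8 dirs for brackets.
Dir NW: opp run (4,3) capped by B -> flip
Dir N: opp run (4,4), next='.' -> no flip
Dir NE: first cell '.' (not opp) -> no flip
Dir W: opp run (5,3), next='.' -> no flip
Dir E: first cell '.' (not opp) -> no flip
Dir SW: edge -> no flip
Dir S: edge -> no flip
Dir SE: edge -> no flip
All flips: (4,3)

Answer: ......
..B...
..BB..
..BW..
...BW.
...WB.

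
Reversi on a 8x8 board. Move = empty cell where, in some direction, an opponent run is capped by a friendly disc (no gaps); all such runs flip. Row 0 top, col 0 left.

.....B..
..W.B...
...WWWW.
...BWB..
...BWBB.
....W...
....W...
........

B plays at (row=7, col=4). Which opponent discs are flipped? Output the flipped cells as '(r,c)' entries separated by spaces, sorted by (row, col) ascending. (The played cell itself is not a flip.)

Dir NW: first cell '.' (not opp) -> no flip
Dir N: opp run (6,4) (5,4) (4,4) (3,4) (2,4) capped by B -> flip
Dir NE: first cell '.' (not opp) -> no flip
Dir W: first cell '.' (not opp) -> no flip
Dir E: first cell '.' (not opp) -> no flip
Dir SW: edge -> no flip
Dir S: edge -> no flip
Dir SE: edge -> no flip

Answer: (2,4) (3,4) (4,4) (5,4) (6,4)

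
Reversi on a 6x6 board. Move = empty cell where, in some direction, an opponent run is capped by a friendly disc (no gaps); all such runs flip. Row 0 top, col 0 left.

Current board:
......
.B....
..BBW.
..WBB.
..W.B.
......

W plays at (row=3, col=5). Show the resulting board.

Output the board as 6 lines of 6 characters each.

Answer: ......
.B....
..BBW.
..WWWW
..W.B.
......

Derivation:
Place W at (3,5); scan 8 dirs for brackets.
Dir NW: first cell 'W' (not opp) -> no flip
Dir N: first cell '.' (not opp) -> no flip
Dir NE: edge -> no flip
Dir W: opp run (3,4) (3,3) capped by W -> flip
Dir E: edge -> no flip
Dir SW: opp run (4,4), next='.' -> no flip
Dir S: first cell '.' (not opp) -> no flip
Dir SE: edge -> no flip
All flips: (3,3) (3,4)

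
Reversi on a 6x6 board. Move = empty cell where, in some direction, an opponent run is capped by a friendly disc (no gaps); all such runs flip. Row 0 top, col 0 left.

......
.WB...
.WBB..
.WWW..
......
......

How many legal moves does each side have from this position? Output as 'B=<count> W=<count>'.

-- B to move --
(0,0): flips 1 -> legal
(0,1): no bracket -> illegal
(0,2): no bracket -> illegal
(1,0): flips 1 -> legal
(2,0): flips 1 -> legal
(2,4): no bracket -> illegal
(3,0): flips 1 -> legal
(3,4): no bracket -> illegal
(4,0): flips 1 -> legal
(4,1): flips 1 -> legal
(4,2): flips 1 -> legal
(4,3): flips 1 -> legal
(4,4): flips 1 -> legal
B mobility = 9
-- W to move --
(0,1): no bracket -> illegal
(0,2): flips 2 -> legal
(0,3): flips 1 -> legal
(1,3): flips 3 -> legal
(1,4): flips 1 -> legal
(2,4): flips 2 -> legal
(3,4): no bracket -> illegal
W mobility = 5

Answer: B=9 W=5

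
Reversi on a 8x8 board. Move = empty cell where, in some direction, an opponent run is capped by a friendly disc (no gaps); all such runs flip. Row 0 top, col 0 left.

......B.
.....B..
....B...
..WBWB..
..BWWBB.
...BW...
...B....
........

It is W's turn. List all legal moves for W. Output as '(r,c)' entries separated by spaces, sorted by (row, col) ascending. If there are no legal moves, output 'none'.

(0,4): no bracket -> illegal
(0,5): no bracket -> illegal
(0,7): no bracket -> illegal
(1,3): no bracket -> illegal
(1,4): flips 1 -> legal
(1,6): no bracket -> illegal
(1,7): no bracket -> illegal
(2,2): flips 1 -> legal
(2,3): flips 1 -> legal
(2,5): no bracket -> illegal
(2,6): flips 1 -> legal
(3,1): no bracket -> illegal
(3,6): flips 2 -> legal
(3,7): no bracket -> illegal
(4,1): flips 1 -> legal
(4,7): flips 2 -> legal
(5,1): no bracket -> illegal
(5,2): flips 2 -> legal
(5,5): no bracket -> illegal
(5,6): flips 1 -> legal
(5,7): no bracket -> illegal
(6,2): flips 1 -> legal
(6,4): no bracket -> illegal
(7,2): flips 1 -> legal
(7,3): flips 2 -> legal
(7,4): no bracket -> illegal

Answer: (1,4) (2,2) (2,3) (2,6) (3,6) (4,1) (4,7) (5,2) (5,6) (6,2) (7,2) (7,3)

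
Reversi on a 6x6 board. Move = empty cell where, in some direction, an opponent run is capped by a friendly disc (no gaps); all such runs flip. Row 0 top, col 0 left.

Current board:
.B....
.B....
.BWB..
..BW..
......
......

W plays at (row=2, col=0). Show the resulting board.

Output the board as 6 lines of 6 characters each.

Answer: .B....
.B....
WWWB..
..BW..
......
......

Derivation:
Place W at (2,0); scan 8 dirs for brackets.
Dir NW: edge -> no flip
Dir N: first cell '.' (not opp) -> no flip
Dir NE: opp run (1,1), next='.' -> no flip
Dir W: edge -> no flip
Dir E: opp run (2,1) capped by W -> flip
Dir SW: edge -> no flip
Dir S: first cell '.' (not opp) -> no flip
Dir SE: first cell '.' (not opp) -> no flip
All flips: (2,1)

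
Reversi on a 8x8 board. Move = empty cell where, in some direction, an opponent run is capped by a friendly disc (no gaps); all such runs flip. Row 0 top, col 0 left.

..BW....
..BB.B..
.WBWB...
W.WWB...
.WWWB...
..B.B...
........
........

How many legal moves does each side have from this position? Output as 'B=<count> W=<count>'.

Answer: B=7 W=11

Derivation:
-- B to move --
(0,4): flips 1 -> legal
(1,0): flips 3 -> legal
(1,1): no bracket -> illegal
(1,4): no bracket -> illegal
(2,0): flips 1 -> legal
(3,1): flips 2 -> legal
(4,0): flips 3 -> legal
(5,0): no bracket -> illegal
(5,1): flips 2 -> legal
(5,3): flips 3 -> legal
B mobility = 7
-- W to move --
(0,1): flips 2 -> legal
(0,4): no bracket -> illegal
(0,5): no bracket -> illegal
(0,6): flips 2 -> legal
(1,1): flips 1 -> legal
(1,4): no bracket -> illegal
(1,6): no bracket -> illegal
(2,5): flips 2 -> legal
(2,6): no bracket -> illegal
(3,1): no bracket -> illegal
(3,5): flips 1 -> legal
(4,5): flips 2 -> legal
(5,1): no bracket -> illegal
(5,3): no bracket -> illegal
(5,5): flips 1 -> legal
(6,1): flips 1 -> legal
(6,2): flips 1 -> legal
(6,3): flips 1 -> legal
(6,4): no bracket -> illegal
(6,5): flips 1 -> legal
W mobility = 11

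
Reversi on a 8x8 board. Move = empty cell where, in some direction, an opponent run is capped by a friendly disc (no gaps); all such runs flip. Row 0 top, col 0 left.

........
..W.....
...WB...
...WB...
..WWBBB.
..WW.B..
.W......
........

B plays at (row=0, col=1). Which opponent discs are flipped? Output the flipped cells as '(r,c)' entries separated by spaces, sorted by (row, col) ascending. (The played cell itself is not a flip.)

Dir NW: edge -> no flip
Dir N: edge -> no flip
Dir NE: edge -> no flip
Dir W: first cell '.' (not opp) -> no flip
Dir E: first cell '.' (not opp) -> no flip
Dir SW: first cell '.' (not opp) -> no flip
Dir S: first cell '.' (not opp) -> no flip
Dir SE: opp run (1,2) (2,3) capped by B -> flip

Answer: (1,2) (2,3)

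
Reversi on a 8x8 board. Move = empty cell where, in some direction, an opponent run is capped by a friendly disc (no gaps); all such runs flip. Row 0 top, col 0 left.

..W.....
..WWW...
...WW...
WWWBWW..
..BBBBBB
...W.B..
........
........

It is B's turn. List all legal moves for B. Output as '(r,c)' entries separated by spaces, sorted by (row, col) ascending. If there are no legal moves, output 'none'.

(0,1): flips 3 -> legal
(0,3): flips 2 -> legal
(0,4): flips 3 -> legal
(0,5): no bracket -> illegal
(1,1): no bracket -> illegal
(1,5): flips 1 -> legal
(2,0): flips 1 -> legal
(2,1): flips 1 -> legal
(2,2): flips 1 -> legal
(2,5): flips 2 -> legal
(2,6): flips 1 -> legal
(3,6): flips 2 -> legal
(4,0): no bracket -> illegal
(4,1): no bracket -> illegal
(5,2): no bracket -> illegal
(5,4): no bracket -> illegal
(6,2): flips 1 -> legal
(6,3): flips 1 -> legal
(6,4): flips 1 -> legal

Answer: (0,1) (0,3) (0,4) (1,5) (2,0) (2,1) (2,2) (2,5) (2,6) (3,6) (6,2) (6,3) (6,4)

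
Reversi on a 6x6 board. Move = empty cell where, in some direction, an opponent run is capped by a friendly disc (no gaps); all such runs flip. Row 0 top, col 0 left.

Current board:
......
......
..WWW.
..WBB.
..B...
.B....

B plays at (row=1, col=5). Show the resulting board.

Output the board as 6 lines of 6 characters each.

Answer: ......
.....B
..WWB.
..WBB.
..B...
.B....

Derivation:
Place B at (1,5); scan 8 dirs for brackets.
Dir NW: first cell '.' (not opp) -> no flip
Dir N: first cell '.' (not opp) -> no flip
Dir NE: edge -> no flip
Dir W: first cell '.' (not opp) -> no flip
Dir E: edge -> no flip
Dir SW: opp run (2,4) capped by B -> flip
Dir S: first cell '.' (not opp) -> no flip
Dir SE: edge -> no flip
All flips: (2,4)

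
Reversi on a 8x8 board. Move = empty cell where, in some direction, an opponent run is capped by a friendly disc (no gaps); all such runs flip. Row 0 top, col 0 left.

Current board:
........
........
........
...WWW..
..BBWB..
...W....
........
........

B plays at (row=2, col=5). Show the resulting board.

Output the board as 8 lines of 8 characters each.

Place B at (2,5); scan 8 dirs for brackets.
Dir NW: first cell '.' (not opp) -> no flip
Dir N: first cell '.' (not opp) -> no flip
Dir NE: first cell '.' (not opp) -> no flip
Dir W: first cell '.' (not opp) -> no flip
Dir E: first cell '.' (not opp) -> no flip
Dir SW: opp run (3,4) capped by B -> flip
Dir S: opp run (3,5) capped by B -> flip
Dir SE: first cell '.' (not opp) -> no flip
All flips: (3,4) (3,5)

Answer: ........
........
.....B..
...WBB..
..BBWB..
...W....
........
........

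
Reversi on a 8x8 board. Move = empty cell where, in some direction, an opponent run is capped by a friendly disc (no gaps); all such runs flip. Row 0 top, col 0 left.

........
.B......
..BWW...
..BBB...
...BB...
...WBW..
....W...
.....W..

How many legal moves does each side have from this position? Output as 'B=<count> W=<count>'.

Answer: B=11 W=6

Derivation:
-- B to move --
(1,2): flips 1 -> legal
(1,3): flips 1 -> legal
(1,4): flips 2 -> legal
(1,5): flips 1 -> legal
(2,5): flips 2 -> legal
(3,5): no bracket -> illegal
(4,2): no bracket -> illegal
(4,5): no bracket -> illegal
(4,6): no bracket -> illegal
(5,2): flips 1 -> legal
(5,6): flips 1 -> legal
(6,2): flips 1 -> legal
(6,3): flips 1 -> legal
(6,5): no bracket -> illegal
(6,6): flips 1 -> legal
(7,3): no bracket -> illegal
(7,4): flips 1 -> legal
(7,6): no bracket -> illegal
B mobility = 11
-- W to move --
(0,0): flips 4 -> legal
(0,1): no bracket -> illegal
(0,2): no bracket -> illegal
(1,0): no bracket -> illegal
(1,2): no bracket -> illegal
(1,3): no bracket -> illegal
(2,0): no bracket -> illegal
(2,1): flips 1 -> legal
(2,5): no bracket -> illegal
(3,1): no bracket -> illegal
(3,5): flips 1 -> legal
(4,1): flips 1 -> legal
(4,2): flips 1 -> legal
(4,5): flips 1 -> legal
(5,2): no bracket -> illegal
(6,3): no bracket -> illegal
(6,5): no bracket -> illegal
W mobility = 6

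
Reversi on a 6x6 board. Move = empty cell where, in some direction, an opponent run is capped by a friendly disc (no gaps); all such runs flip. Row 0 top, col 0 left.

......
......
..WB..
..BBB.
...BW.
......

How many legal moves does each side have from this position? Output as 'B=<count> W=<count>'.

Answer: B=6 W=2

Derivation:
-- B to move --
(1,1): flips 1 -> legal
(1,2): flips 1 -> legal
(1,3): no bracket -> illegal
(2,1): flips 1 -> legal
(3,1): no bracket -> illegal
(3,5): no bracket -> illegal
(4,5): flips 1 -> legal
(5,3): no bracket -> illegal
(5,4): flips 1 -> legal
(5,5): flips 1 -> legal
B mobility = 6
-- W to move --
(1,2): no bracket -> illegal
(1,3): no bracket -> illegal
(1,4): no bracket -> illegal
(2,1): no bracket -> illegal
(2,4): flips 2 -> legal
(2,5): no bracket -> illegal
(3,1): no bracket -> illegal
(3,5): no bracket -> illegal
(4,1): no bracket -> illegal
(4,2): flips 2 -> legal
(4,5): no bracket -> illegal
(5,2): no bracket -> illegal
(5,3): no bracket -> illegal
(5,4): no bracket -> illegal
W mobility = 2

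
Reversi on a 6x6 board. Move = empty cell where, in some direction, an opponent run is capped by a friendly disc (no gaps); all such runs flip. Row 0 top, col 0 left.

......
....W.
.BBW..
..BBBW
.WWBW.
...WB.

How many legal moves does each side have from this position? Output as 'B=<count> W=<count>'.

Answer: B=10 W=7

Derivation:
-- B to move --
(0,3): no bracket -> illegal
(0,4): no bracket -> illegal
(0,5): flips 2 -> legal
(1,2): flips 1 -> legal
(1,3): flips 1 -> legal
(1,5): no bracket -> illegal
(2,4): flips 1 -> legal
(2,5): no bracket -> illegal
(3,0): no bracket -> illegal
(3,1): no bracket -> illegal
(4,0): flips 2 -> legal
(4,5): flips 1 -> legal
(5,0): flips 1 -> legal
(5,1): flips 1 -> legal
(5,2): flips 2 -> legal
(5,5): flips 1 -> legal
B mobility = 10
-- W to move --
(1,0): no bracket -> illegal
(1,1): flips 2 -> legal
(1,2): flips 2 -> legal
(1,3): no bracket -> illegal
(2,0): flips 2 -> legal
(2,4): flips 2 -> legal
(2,5): no bracket -> illegal
(3,0): no bracket -> illegal
(3,1): flips 3 -> legal
(4,5): flips 1 -> legal
(5,2): no bracket -> illegal
(5,5): flips 1 -> legal
W mobility = 7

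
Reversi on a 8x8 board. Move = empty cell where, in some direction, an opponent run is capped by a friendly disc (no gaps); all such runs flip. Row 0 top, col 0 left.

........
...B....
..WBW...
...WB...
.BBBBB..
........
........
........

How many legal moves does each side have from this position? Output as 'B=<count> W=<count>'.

-- B to move --
(1,1): flips 2 -> legal
(1,2): no bracket -> illegal
(1,4): flips 1 -> legal
(1,5): flips 2 -> legal
(2,1): flips 1 -> legal
(2,5): flips 1 -> legal
(3,1): flips 1 -> legal
(3,2): flips 1 -> legal
(3,5): flips 1 -> legal
B mobility = 8
-- W to move --
(0,2): flips 1 -> legal
(0,3): flips 2 -> legal
(0,4): flips 1 -> legal
(1,2): no bracket -> illegal
(1,4): no bracket -> illegal
(2,5): no bracket -> illegal
(3,0): no bracket -> illegal
(3,1): no bracket -> illegal
(3,2): no bracket -> illegal
(3,5): flips 1 -> legal
(3,6): no bracket -> illegal
(4,0): no bracket -> illegal
(4,6): no bracket -> illegal
(5,0): no bracket -> illegal
(5,1): flips 1 -> legal
(5,2): no bracket -> illegal
(5,3): flips 1 -> legal
(5,4): flips 2 -> legal
(5,5): flips 1 -> legal
(5,6): no bracket -> illegal
W mobility = 8

Answer: B=8 W=8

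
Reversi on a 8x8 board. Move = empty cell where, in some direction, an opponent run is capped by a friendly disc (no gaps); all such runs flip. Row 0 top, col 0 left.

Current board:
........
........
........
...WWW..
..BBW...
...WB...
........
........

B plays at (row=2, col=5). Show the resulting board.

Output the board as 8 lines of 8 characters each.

Place B at (2,5); scan 8 dirs for brackets.
Dir NW: first cell '.' (not opp) -> no flip
Dir N: first cell '.' (not opp) -> no flip
Dir NE: first cell '.' (not opp) -> no flip
Dir W: first cell '.' (not opp) -> no flip
Dir E: first cell '.' (not opp) -> no flip
Dir SW: opp run (3,4) capped by B -> flip
Dir S: opp run (3,5), next='.' -> no flip
Dir SE: first cell '.' (not opp) -> no flip
All flips: (3,4)

Answer: ........
........
.....B..
...WBW..
..BBW...
...WB...
........
........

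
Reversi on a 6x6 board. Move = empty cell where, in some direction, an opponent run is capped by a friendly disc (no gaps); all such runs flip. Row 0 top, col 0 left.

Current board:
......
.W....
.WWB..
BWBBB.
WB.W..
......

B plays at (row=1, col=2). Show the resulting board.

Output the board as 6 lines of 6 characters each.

Place B at (1,2); scan 8 dirs for brackets.
Dir NW: first cell '.' (not opp) -> no flip
Dir N: first cell '.' (not opp) -> no flip
Dir NE: first cell '.' (not opp) -> no flip
Dir W: opp run (1,1), next='.' -> no flip
Dir E: first cell '.' (not opp) -> no flip
Dir SW: opp run (2,1) capped by B -> flip
Dir S: opp run (2,2) capped by B -> flip
Dir SE: first cell 'B' (not opp) -> no flip
All flips: (2,1) (2,2)

Answer: ......
.WB...
.BBB..
BWBBB.
WB.W..
......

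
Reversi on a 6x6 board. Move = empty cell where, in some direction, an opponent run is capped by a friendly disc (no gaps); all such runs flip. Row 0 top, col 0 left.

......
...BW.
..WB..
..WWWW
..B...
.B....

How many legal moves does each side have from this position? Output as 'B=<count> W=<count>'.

Answer: B=9 W=5

Derivation:
-- B to move --
(0,3): no bracket -> illegal
(0,4): no bracket -> illegal
(0,5): flips 1 -> legal
(1,1): no bracket -> illegal
(1,2): flips 2 -> legal
(1,5): flips 1 -> legal
(2,1): flips 1 -> legal
(2,4): flips 1 -> legal
(2,5): no bracket -> illegal
(3,1): flips 1 -> legal
(4,1): flips 1 -> legal
(4,3): flips 1 -> legal
(4,4): no bracket -> illegal
(4,5): flips 1 -> legal
B mobility = 9
-- W to move --
(0,2): no bracket -> illegal
(0,3): flips 2 -> legal
(0,4): flips 1 -> legal
(1,2): flips 2 -> legal
(2,4): flips 1 -> legal
(3,1): no bracket -> illegal
(4,0): no bracket -> illegal
(4,1): no bracket -> illegal
(4,3): no bracket -> illegal
(5,0): no bracket -> illegal
(5,2): flips 1 -> legal
(5,3): no bracket -> illegal
W mobility = 5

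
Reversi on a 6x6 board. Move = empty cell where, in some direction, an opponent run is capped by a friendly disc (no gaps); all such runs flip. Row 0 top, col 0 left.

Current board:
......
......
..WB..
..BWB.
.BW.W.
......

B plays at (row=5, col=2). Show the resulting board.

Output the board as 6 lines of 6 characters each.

Answer: ......
......
..WB..
..BWB.
.BB.W.
..B...

Derivation:
Place B at (5,2); scan 8 dirs for brackets.
Dir NW: first cell 'B' (not opp) -> no flip
Dir N: opp run (4,2) capped by B -> flip
Dir NE: first cell '.' (not opp) -> no flip
Dir W: first cell '.' (not opp) -> no flip
Dir E: first cell '.' (not opp) -> no flip
Dir SW: edge -> no flip
Dir S: edge -> no flip
Dir SE: edge -> no flip
All flips: (4,2)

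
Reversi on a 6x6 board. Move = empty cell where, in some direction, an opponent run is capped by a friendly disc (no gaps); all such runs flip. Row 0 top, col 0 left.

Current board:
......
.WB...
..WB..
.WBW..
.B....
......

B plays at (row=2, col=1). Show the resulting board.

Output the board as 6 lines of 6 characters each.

Answer: ......
.WB...
.BBB..
.BBW..
.B....
......

Derivation:
Place B at (2,1); scan 8 dirs for brackets.
Dir NW: first cell '.' (not opp) -> no flip
Dir N: opp run (1,1), next='.' -> no flip
Dir NE: first cell 'B' (not opp) -> no flip
Dir W: first cell '.' (not opp) -> no flip
Dir E: opp run (2,2) capped by B -> flip
Dir SW: first cell '.' (not opp) -> no flip
Dir S: opp run (3,1) capped by B -> flip
Dir SE: first cell 'B' (not opp) -> no flip
All flips: (2,2) (3,1)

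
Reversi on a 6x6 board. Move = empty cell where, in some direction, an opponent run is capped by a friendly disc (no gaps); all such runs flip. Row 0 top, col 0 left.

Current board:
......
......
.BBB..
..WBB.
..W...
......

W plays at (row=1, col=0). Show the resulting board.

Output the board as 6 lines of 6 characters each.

Answer: ......
W.....
.WBB..
..WBB.
..W...
......

Derivation:
Place W at (1,0); scan 8 dirs for brackets.
Dir NW: edge -> no flip
Dir N: first cell '.' (not opp) -> no flip
Dir NE: first cell '.' (not opp) -> no flip
Dir W: edge -> no flip
Dir E: first cell '.' (not opp) -> no flip
Dir SW: edge -> no flip
Dir S: first cell '.' (not opp) -> no flip
Dir SE: opp run (2,1) capped by W -> flip
All flips: (2,1)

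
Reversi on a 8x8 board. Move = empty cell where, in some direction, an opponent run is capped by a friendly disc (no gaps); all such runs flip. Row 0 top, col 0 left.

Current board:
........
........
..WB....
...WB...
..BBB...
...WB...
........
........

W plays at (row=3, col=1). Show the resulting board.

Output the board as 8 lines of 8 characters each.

Answer: ........
........
..WB....
.W.WB...
..WBB...
...WB...
........
........

Derivation:
Place W at (3,1); scan 8 dirs for brackets.
Dir NW: first cell '.' (not opp) -> no flip
Dir N: first cell '.' (not opp) -> no flip
Dir NE: first cell 'W' (not opp) -> no flip
Dir W: first cell '.' (not opp) -> no flip
Dir E: first cell '.' (not opp) -> no flip
Dir SW: first cell '.' (not opp) -> no flip
Dir S: first cell '.' (not opp) -> no flip
Dir SE: opp run (4,2) capped by W -> flip
All flips: (4,2)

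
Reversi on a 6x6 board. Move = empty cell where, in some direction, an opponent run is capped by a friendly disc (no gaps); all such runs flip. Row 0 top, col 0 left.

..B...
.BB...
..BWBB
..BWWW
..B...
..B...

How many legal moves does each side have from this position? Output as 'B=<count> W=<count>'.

Answer: B=4 W=9

Derivation:
-- B to move --
(1,3): no bracket -> illegal
(1,4): flips 1 -> legal
(4,3): flips 1 -> legal
(4,4): flips 2 -> legal
(4,5): flips 3 -> legal
B mobility = 4
-- W to move --
(0,0): flips 2 -> legal
(0,1): flips 1 -> legal
(0,3): no bracket -> illegal
(1,0): no bracket -> illegal
(1,3): flips 1 -> legal
(1,4): flips 1 -> legal
(1,5): flips 2 -> legal
(2,0): no bracket -> illegal
(2,1): flips 1 -> legal
(3,1): flips 1 -> legal
(4,1): flips 1 -> legal
(4,3): no bracket -> illegal
(5,1): flips 1 -> legal
(5,3): no bracket -> illegal
W mobility = 9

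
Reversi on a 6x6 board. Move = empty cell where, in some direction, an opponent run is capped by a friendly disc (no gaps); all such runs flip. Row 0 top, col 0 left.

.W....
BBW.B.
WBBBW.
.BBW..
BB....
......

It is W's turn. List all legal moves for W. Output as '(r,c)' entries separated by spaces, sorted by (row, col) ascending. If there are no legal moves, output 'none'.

(0,0): flips 3 -> legal
(0,2): flips 1 -> legal
(0,3): no bracket -> illegal
(0,4): flips 1 -> legal
(0,5): no bracket -> illegal
(1,3): flips 1 -> legal
(1,5): no bracket -> illegal
(2,5): no bracket -> illegal
(3,0): flips 3 -> legal
(3,4): flips 1 -> legal
(4,2): flips 3 -> legal
(4,3): no bracket -> illegal
(5,0): no bracket -> illegal
(5,1): flips 4 -> legal
(5,2): no bracket -> illegal

Answer: (0,0) (0,2) (0,4) (1,3) (3,0) (3,4) (4,2) (5,1)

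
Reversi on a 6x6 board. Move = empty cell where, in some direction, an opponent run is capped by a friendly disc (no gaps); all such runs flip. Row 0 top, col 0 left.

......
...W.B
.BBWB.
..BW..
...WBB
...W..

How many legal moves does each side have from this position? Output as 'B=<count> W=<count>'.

Answer: B=6 W=8

Derivation:
-- B to move --
(0,2): flips 1 -> legal
(0,3): no bracket -> illegal
(0,4): flips 1 -> legal
(1,2): no bracket -> illegal
(1,4): flips 1 -> legal
(3,4): flips 1 -> legal
(4,2): flips 2 -> legal
(5,2): no bracket -> illegal
(5,4): flips 1 -> legal
B mobility = 6
-- W to move --
(0,4): no bracket -> illegal
(0,5): no bracket -> illegal
(1,0): flips 2 -> legal
(1,1): flips 1 -> legal
(1,2): no bracket -> illegal
(1,4): no bracket -> illegal
(2,0): flips 2 -> legal
(2,5): flips 1 -> legal
(3,0): no bracket -> illegal
(3,1): flips 2 -> legal
(3,4): no bracket -> illegal
(3,5): flips 2 -> legal
(4,1): flips 1 -> legal
(4,2): no bracket -> illegal
(5,4): no bracket -> illegal
(5,5): flips 1 -> legal
W mobility = 8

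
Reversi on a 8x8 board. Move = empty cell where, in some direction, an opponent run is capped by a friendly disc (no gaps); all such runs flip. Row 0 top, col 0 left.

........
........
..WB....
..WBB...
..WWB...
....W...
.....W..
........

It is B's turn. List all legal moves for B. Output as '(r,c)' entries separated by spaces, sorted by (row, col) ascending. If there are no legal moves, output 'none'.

Answer: (1,1) (2,1) (3,1) (4,1) (5,1) (5,2) (5,3) (6,4)

Derivation:
(1,1): flips 1 -> legal
(1,2): no bracket -> illegal
(1,3): no bracket -> illegal
(2,1): flips 1 -> legal
(3,1): flips 1 -> legal
(4,1): flips 3 -> legal
(4,5): no bracket -> illegal
(5,1): flips 1 -> legal
(5,2): flips 1 -> legal
(5,3): flips 1 -> legal
(5,5): no bracket -> illegal
(5,6): no bracket -> illegal
(6,3): no bracket -> illegal
(6,4): flips 1 -> legal
(6,6): no bracket -> illegal
(7,4): no bracket -> illegal
(7,5): no bracket -> illegal
(7,6): no bracket -> illegal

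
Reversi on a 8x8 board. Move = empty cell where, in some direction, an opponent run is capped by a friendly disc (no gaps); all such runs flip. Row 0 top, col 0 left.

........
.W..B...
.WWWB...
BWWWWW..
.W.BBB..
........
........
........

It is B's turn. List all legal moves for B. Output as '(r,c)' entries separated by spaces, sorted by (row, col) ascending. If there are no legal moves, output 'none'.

Answer: (0,0) (1,0) (1,2) (1,3) (2,0) (2,5) (2,6) (3,6) (4,2) (4,6) (5,0) (5,2)

Derivation:
(0,0): flips 3 -> legal
(0,1): no bracket -> illegal
(0,2): no bracket -> illegal
(1,0): flips 2 -> legal
(1,2): flips 3 -> legal
(1,3): flips 2 -> legal
(2,0): flips 3 -> legal
(2,5): flips 2 -> legal
(2,6): flips 1 -> legal
(3,6): flips 5 -> legal
(4,0): no bracket -> illegal
(4,2): flips 1 -> legal
(4,6): flips 1 -> legal
(5,0): flips 3 -> legal
(5,1): no bracket -> illegal
(5,2): flips 1 -> legal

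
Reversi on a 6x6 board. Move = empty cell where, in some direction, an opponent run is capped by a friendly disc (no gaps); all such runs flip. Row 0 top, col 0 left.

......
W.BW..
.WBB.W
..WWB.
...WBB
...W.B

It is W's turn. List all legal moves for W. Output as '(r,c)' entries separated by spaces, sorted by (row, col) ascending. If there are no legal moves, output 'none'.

(0,1): no bracket -> illegal
(0,2): flips 2 -> legal
(0,3): flips 1 -> legal
(1,1): flips 2 -> legal
(1,4): flips 1 -> legal
(2,4): flips 2 -> legal
(3,1): flips 1 -> legal
(3,5): flips 2 -> legal
(5,4): no bracket -> illegal

Answer: (0,2) (0,3) (1,1) (1,4) (2,4) (3,1) (3,5)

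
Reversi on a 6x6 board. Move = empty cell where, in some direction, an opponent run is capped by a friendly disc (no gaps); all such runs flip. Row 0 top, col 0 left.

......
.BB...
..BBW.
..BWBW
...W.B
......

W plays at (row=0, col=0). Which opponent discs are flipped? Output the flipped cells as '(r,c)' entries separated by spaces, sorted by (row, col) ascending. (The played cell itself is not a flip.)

Answer: (1,1) (2,2)

Derivation:
Dir NW: edge -> no flip
Dir N: edge -> no flip
Dir NE: edge -> no flip
Dir W: edge -> no flip
Dir E: first cell '.' (not opp) -> no flip
Dir SW: edge -> no flip
Dir S: first cell '.' (not opp) -> no flip
Dir SE: opp run (1,1) (2,2) capped by W -> flip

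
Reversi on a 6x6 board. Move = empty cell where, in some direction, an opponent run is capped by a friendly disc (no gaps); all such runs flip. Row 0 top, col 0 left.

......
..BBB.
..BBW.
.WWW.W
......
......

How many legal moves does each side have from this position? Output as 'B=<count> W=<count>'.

Answer: B=7 W=6

Derivation:
-- B to move --
(1,5): no bracket -> illegal
(2,0): no bracket -> illegal
(2,1): no bracket -> illegal
(2,5): flips 1 -> legal
(3,0): no bracket -> illegal
(3,4): flips 1 -> legal
(4,0): flips 1 -> legal
(4,1): flips 1 -> legal
(4,2): flips 1 -> legal
(4,3): flips 1 -> legal
(4,4): flips 1 -> legal
(4,5): no bracket -> illegal
B mobility = 7
-- W to move --
(0,1): no bracket -> illegal
(0,2): flips 3 -> legal
(0,3): flips 2 -> legal
(0,4): flips 3 -> legal
(0,5): flips 2 -> legal
(1,1): flips 1 -> legal
(1,5): no bracket -> illegal
(2,1): flips 2 -> legal
(2,5): no bracket -> illegal
(3,4): no bracket -> illegal
W mobility = 6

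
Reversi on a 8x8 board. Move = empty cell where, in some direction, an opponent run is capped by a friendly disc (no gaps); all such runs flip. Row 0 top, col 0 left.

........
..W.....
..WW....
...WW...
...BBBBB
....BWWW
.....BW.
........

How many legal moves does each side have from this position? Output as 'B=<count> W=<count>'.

-- B to move --
(0,1): flips 3 -> legal
(0,2): no bracket -> illegal
(0,3): no bracket -> illegal
(1,1): flips 2 -> legal
(1,3): flips 2 -> legal
(1,4): no bracket -> illegal
(2,1): no bracket -> illegal
(2,4): flips 1 -> legal
(2,5): flips 1 -> legal
(3,1): no bracket -> illegal
(3,2): no bracket -> illegal
(3,5): no bracket -> illegal
(4,2): no bracket -> illegal
(6,4): flips 1 -> legal
(6,7): flips 3 -> legal
(7,5): no bracket -> illegal
(7,6): flips 2 -> legal
(7,7): flips 2 -> legal
B mobility = 9
-- W to move --
(3,2): no bracket -> illegal
(3,5): flips 2 -> legal
(3,6): flips 1 -> legal
(3,7): flips 2 -> legal
(4,2): no bracket -> illegal
(5,2): flips 1 -> legal
(5,3): flips 2 -> legal
(6,3): no bracket -> illegal
(6,4): flips 3 -> legal
(7,4): flips 1 -> legal
(7,5): flips 1 -> legal
(7,6): no bracket -> illegal
W mobility = 8

Answer: B=9 W=8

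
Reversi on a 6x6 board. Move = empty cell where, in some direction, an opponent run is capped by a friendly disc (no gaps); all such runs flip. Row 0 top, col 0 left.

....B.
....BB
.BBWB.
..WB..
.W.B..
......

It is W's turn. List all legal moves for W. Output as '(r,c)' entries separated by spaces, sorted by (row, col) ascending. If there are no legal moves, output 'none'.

(0,3): no bracket -> illegal
(0,5): flips 1 -> legal
(1,0): flips 1 -> legal
(1,1): no bracket -> illegal
(1,2): flips 1 -> legal
(1,3): no bracket -> illegal
(2,0): flips 2 -> legal
(2,5): flips 1 -> legal
(3,0): no bracket -> illegal
(3,1): no bracket -> illegal
(3,4): flips 1 -> legal
(3,5): no bracket -> illegal
(4,2): no bracket -> illegal
(4,4): no bracket -> illegal
(5,2): no bracket -> illegal
(5,3): flips 2 -> legal
(5,4): flips 1 -> legal

Answer: (0,5) (1,0) (1,2) (2,0) (2,5) (3,4) (5,3) (5,4)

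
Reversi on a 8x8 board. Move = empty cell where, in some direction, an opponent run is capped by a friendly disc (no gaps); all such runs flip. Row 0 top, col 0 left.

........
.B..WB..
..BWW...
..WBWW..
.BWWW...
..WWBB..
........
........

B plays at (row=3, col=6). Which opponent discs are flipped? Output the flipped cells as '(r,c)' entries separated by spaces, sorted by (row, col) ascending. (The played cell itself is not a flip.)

Answer: (3,4) (3,5)

Derivation:
Dir NW: first cell '.' (not opp) -> no flip
Dir N: first cell '.' (not opp) -> no flip
Dir NE: first cell '.' (not opp) -> no flip
Dir W: opp run (3,5) (3,4) capped by B -> flip
Dir E: first cell '.' (not opp) -> no flip
Dir SW: first cell '.' (not opp) -> no flip
Dir S: first cell '.' (not opp) -> no flip
Dir SE: first cell '.' (not opp) -> no flip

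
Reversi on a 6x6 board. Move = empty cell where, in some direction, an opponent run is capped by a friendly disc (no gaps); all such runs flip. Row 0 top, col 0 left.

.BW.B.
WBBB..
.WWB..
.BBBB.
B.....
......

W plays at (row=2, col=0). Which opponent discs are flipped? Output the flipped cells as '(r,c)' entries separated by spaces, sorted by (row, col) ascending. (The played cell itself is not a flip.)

Answer: (1,1)

Derivation:
Dir NW: edge -> no flip
Dir N: first cell 'W' (not opp) -> no flip
Dir NE: opp run (1,1) capped by W -> flip
Dir W: edge -> no flip
Dir E: first cell 'W' (not opp) -> no flip
Dir SW: edge -> no flip
Dir S: first cell '.' (not opp) -> no flip
Dir SE: opp run (3,1), next='.' -> no flip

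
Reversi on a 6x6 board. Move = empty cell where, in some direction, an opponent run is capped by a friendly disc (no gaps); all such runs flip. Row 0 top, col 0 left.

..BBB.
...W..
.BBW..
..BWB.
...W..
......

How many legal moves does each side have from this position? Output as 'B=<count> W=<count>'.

-- B to move --
(1,2): flips 1 -> legal
(1,4): flips 1 -> legal
(2,4): flips 2 -> legal
(4,2): no bracket -> illegal
(4,4): flips 1 -> legal
(5,2): flips 1 -> legal
(5,3): flips 4 -> legal
(5,4): flips 1 -> legal
B mobility = 7
-- W to move --
(0,1): no bracket -> illegal
(0,5): no bracket -> illegal
(1,0): flips 2 -> legal
(1,1): flips 1 -> legal
(1,2): no bracket -> illegal
(1,4): no bracket -> illegal
(1,5): no bracket -> illegal
(2,0): flips 2 -> legal
(2,4): no bracket -> illegal
(2,5): flips 1 -> legal
(3,0): no bracket -> illegal
(3,1): flips 2 -> legal
(3,5): flips 1 -> legal
(4,1): flips 1 -> legal
(4,2): no bracket -> illegal
(4,4): no bracket -> illegal
(4,5): flips 1 -> legal
W mobility = 8

Answer: B=7 W=8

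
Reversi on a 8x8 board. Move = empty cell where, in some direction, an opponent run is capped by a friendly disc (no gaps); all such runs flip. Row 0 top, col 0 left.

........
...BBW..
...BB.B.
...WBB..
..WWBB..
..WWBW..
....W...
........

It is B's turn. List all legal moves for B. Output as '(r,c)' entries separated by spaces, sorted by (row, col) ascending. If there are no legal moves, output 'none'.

(0,4): flips 1 -> legal
(0,5): no bracket -> illegal
(0,6): flips 1 -> legal
(1,6): flips 1 -> legal
(2,2): flips 1 -> legal
(2,5): no bracket -> illegal
(3,1): no bracket -> illegal
(3,2): flips 2 -> legal
(4,1): flips 2 -> legal
(4,6): no bracket -> illegal
(5,1): flips 4 -> legal
(5,6): flips 1 -> legal
(6,1): flips 2 -> legal
(6,2): flips 1 -> legal
(6,3): flips 3 -> legal
(6,5): flips 1 -> legal
(6,6): flips 1 -> legal
(7,3): no bracket -> illegal
(7,4): flips 1 -> legal
(7,5): no bracket -> illegal

Answer: (0,4) (0,6) (1,6) (2,2) (3,2) (4,1) (5,1) (5,6) (6,1) (6,2) (6,3) (6,5) (6,6) (7,4)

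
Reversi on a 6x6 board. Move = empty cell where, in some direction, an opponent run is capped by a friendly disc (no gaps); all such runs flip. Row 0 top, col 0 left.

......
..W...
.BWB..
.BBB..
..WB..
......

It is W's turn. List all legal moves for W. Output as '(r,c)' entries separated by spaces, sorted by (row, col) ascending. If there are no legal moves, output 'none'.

(1,0): no bracket -> illegal
(1,1): no bracket -> illegal
(1,3): no bracket -> illegal
(1,4): no bracket -> illegal
(2,0): flips 2 -> legal
(2,4): flips 2 -> legal
(3,0): flips 1 -> legal
(3,4): flips 1 -> legal
(4,0): flips 1 -> legal
(4,1): no bracket -> illegal
(4,4): flips 2 -> legal
(5,2): no bracket -> illegal
(5,3): no bracket -> illegal
(5,4): no bracket -> illegal

Answer: (2,0) (2,4) (3,0) (3,4) (4,0) (4,4)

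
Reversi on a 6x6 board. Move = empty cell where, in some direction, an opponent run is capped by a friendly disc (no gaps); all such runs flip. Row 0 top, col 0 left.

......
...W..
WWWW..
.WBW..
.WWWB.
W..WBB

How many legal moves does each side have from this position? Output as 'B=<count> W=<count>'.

-- B to move --
(0,2): no bracket -> illegal
(0,3): no bracket -> illegal
(0,4): no bracket -> illegal
(1,0): flips 1 -> legal
(1,1): flips 2 -> legal
(1,2): flips 1 -> legal
(1,4): flips 1 -> legal
(2,4): no bracket -> illegal
(3,0): flips 1 -> legal
(3,4): flips 1 -> legal
(4,0): flips 3 -> legal
(5,1): no bracket -> illegal
(5,2): flips 2 -> legal
B mobility = 8
-- W to move --
(3,4): no bracket -> illegal
(3,5): flips 1 -> legal
(4,5): flips 1 -> legal
W mobility = 2

Answer: B=8 W=2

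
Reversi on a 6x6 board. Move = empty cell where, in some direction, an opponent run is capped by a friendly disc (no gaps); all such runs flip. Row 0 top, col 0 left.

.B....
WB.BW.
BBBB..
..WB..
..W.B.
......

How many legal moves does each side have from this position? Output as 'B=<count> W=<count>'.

-- B to move --
(0,0): flips 1 -> legal
(0,3): no bracket -> illegal
(0,4): no bracket -> illegal
(0,5): flips 1 -> legal
(1,5): flips 1 -> legal
(2,4): no bracket -> illegal
(2,5): no bracket -> illegal
(3,1): flips 1 -> legal
(4,1): flips 1 -> legal
(4,3): flips 1 -> legal
(5,1): flips 1 -> legal
(5,2): flips 2 -> legal
(5,3): no bracket -> illegal
B mobility = 8
-- W to move --
(0,0): no bracket -> illegal
(0,2): no bracket -> illegal
(0,3): no bracket -> illegal
(0,4): no bracket -> illegal
(1,2): flips 3 -> legal
(2,4): flips 1 -> legal
(3,0): flips 1 -> legal
(3,1): no bracket -> illegal
(3,4): flips 1 -> legal
(3,5): no bracket -> illegal
(4,3): no bracket -> illegal
(4,5): no bracket -> illegal
(5,3): no bracket -> illegal
(5,4): no bracket -> illegal
(5,5): no bracket -> illegal
W mobility = 4

Answer: B=8 W=4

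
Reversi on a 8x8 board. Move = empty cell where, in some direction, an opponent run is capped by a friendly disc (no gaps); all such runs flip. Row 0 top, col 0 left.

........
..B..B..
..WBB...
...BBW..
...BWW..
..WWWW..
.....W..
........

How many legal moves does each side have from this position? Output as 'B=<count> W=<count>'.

Answer: B=11 W=7

Derivation:
-- B to move --
(1,1): flips 1 -> legal
(1,3): no bracket -> illegal
(2,1): flips 1 -> legal
(2,5): no bracket -> illegal
(2,6): no bracket -> illegal
(3,1): no bracket -> illegal
(3,2): flips 1 -> legal
(3,6): flips 1 -> legal
(4,1): no bracket -> illegal
(4,2): no bracket -> illegal
(4,6): flips 3 -> legal
(5,1): no bracket -> illegal
(5,6): flips 1 -> legal
(6,1): flips 1 -> legal
(6,2): no bracket -> illegal
(6,3): flips 1 -> legal
(6,4): flips 2 -> legal
(6,6): flips 2 -> legal
(7,4): no bracket -> illegal
(7,5): no bracket -> illegal
(7,6): flips 2 -> legal
B mobility = 11
-- W to move --
(0,1): flips 3 -> legal
(0,2): flips 1 -> legal
(0,3): no bracket -> illegal
(0,4): no bracket -> illegal
(0,5): no bracket -> illegal
(0,6): no bracket -> illegal
(1,1): no bracket -> illegal
(1,3): flips 4 -> legal
(1,4): flips 2 -> legal
(1,6): no bracket -> illegal
(2,1): no bracket -> illegal
(2,5): flips 4 -> legal
(2,6): no bracket -> illegal
(3,2): flips 3 -> legal
(4,2): flips 1 -> legal
W mobility = 7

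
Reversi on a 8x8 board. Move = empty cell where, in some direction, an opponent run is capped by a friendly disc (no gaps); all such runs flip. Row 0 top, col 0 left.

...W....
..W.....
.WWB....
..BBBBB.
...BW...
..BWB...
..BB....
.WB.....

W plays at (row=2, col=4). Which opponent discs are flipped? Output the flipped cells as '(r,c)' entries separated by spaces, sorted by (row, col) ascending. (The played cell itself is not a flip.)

Answer: (2,3) (3,4)

Derivation:
Dir NW: first cell '.' (not opp) -> no flip
Dir N: first cell '.' (not opp) -> no flip
Dir NE: first cell '.' (not opp) -> no flip
Dir W: opp run (2,3) capped by W -> flip
Dir E: first cell '.' (not opp) -> no flip
Dir SW: opp run (3,3), next='.' -> no flip
Dir S: opp run (3,4) capped by W -> flip
Dir SE: opp run (3,5), next='.' -> no flip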